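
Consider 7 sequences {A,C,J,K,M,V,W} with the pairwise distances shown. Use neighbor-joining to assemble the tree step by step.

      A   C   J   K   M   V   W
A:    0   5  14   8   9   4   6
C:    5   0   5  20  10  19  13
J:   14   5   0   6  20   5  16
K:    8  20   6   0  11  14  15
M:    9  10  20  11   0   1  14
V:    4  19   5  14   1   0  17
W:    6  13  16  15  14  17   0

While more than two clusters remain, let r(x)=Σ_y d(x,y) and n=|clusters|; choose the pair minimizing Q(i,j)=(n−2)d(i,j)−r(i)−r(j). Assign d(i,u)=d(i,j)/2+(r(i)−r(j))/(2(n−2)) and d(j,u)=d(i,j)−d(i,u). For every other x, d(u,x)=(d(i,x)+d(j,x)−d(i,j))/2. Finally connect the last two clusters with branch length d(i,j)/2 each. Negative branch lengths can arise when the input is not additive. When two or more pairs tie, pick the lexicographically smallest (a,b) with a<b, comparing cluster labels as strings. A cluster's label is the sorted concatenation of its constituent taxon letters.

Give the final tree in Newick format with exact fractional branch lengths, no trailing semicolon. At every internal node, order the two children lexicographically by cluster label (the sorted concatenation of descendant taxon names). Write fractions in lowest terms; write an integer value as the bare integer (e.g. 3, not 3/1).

((((A:-1/2,W:13/2):15/8,(M:1,V:0):45/8):3/8,(C:3,J:2):35/8):49/16,K:49/16)

1. join M+V (d=1, Q=-120) ⇒ MV; edges |M|=1, |V|=0
  updated: d(A,MV)=6, d(C,MV)=14, d(J,MV)=12, d(K,MV)=12, d(MV,W)=15
2. join C+J (d=5, Q=-90) ⇒ CJ; edges |C|=3, |J|=2
  updated: d(A,CJ)=7, d(CJ,K)=21/2, d(CJ,MV)=21/2, d(CJ,W)=12
3. join A+W (d=6, Q=-57) ⇒ AW; edges |A|=-1/2, |W|=13/2
  updated: d(AW,CJ)=13/2, d(AW,K)=17/2, d(AW,MV)=15/2
4. join AW+MV (d=15/2, Q=-75/2) ⇒ AMVW; edges |AW|=15/8, |MV|=45/8
  updated: d(AMVW,CJ)=19/4, d(AMVW,K)=13/2
5. join AMVW+CJ (d=19/4, Q=-87/4) ⇒ ACJMVW; edges |AMVW|=3/8, |CJ|=35/8
  updated: d(ACJMVW,K)=49/8
6. join ACJMVW+K (d=49/8) ⇒ ACJKMVW; edges |ACJMVW|=49/16, |K|=49/16
final tree: ((((A:-1/2,W:13/2):15/8,(M:1,V:0):45/8):3/8,(C:3,J:2):35/8):49/16,K:49/16)
total length: 243/8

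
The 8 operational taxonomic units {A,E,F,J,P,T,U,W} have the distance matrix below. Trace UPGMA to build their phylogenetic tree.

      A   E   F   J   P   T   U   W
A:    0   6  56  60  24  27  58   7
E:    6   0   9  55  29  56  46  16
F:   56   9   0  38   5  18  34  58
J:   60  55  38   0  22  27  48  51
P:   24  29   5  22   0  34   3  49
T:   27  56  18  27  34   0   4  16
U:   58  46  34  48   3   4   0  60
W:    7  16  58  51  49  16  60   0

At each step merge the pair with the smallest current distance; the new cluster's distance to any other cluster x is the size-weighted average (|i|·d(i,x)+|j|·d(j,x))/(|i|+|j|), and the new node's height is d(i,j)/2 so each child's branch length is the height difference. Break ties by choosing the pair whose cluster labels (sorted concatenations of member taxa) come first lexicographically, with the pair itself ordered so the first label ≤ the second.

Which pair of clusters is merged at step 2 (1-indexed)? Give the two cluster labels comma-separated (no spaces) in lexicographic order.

1. join P+U (d=3) ⇒ PU; edges |P|=3/2, |U|=3/2
  updated: d(A,PU)=41, d(E,PU)=75/2, d(F,PU)=39/2, d(J,PU)=35, d(PU,T)=19, d(PU,W)=109/2
2. join A+E (d=6) ⇒ AE; edges |A|=3, |E|=3
  updated: d(AE,F)=65/2, d(AE,J)=115/2, d(AE,PU)=157/4, d(AE,T)=83/2, d(AE,W)=23/2
3. join AE+W (d=23/2) ⇒ AEW; edges |AE|=11/4, |W|=23/4
  updated: d(AEW,F)=41, d(AEW,J)=166/3, d(AEW,PU)=133/3, d(AEW,T)=33
4. join F+T (d=18) ⇒ FT; edges |F|=9, |T|=9
  updated: d(AEW,FT)=37, d(FT,J)=65/2, d(FT,PU)=77/4
5. join FT+PU (d=77/4) ⇒ FPTU; edges |FT|=5/8, |PU|=65/8
  updated: d(AEW,FPTU)=122/3, d(FPTU,J)=135/4
6. join FPTU+J (d=135/4) ⇒ FJPTU; edges |FPTU|=29/4, |J|=135/8
  updated: d(AEW,FJPTU)=218/5
7. join AEW+FJPTU (d=218/5) ⇒ AEFJPTUW; edges |AEW|=321/20, |FJPTU|=197/40
final tree: (((A:3,E:3):11/4,W:23/4):321/20,(((F:9,T:9):5/8,(P:3/2,U:3/2):65/8):29/4,J:135/8):197/40)
total length: 1787/20

A,E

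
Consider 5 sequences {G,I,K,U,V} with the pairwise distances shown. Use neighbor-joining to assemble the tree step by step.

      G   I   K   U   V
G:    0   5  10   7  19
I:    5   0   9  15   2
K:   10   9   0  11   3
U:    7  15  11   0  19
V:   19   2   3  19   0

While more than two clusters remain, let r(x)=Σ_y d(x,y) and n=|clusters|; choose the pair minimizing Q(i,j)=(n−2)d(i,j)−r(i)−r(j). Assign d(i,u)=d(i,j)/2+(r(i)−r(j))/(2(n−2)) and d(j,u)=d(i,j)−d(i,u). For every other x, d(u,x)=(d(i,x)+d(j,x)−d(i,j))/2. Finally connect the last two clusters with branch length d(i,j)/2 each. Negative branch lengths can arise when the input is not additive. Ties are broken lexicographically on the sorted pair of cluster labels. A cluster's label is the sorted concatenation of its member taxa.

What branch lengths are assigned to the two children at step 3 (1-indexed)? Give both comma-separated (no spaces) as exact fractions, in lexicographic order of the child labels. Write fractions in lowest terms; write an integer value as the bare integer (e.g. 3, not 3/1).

4,1/4

iteration 1: select G,U (d=7, Q=-72); attach at lengths (5/3, 16/3); label the merged cluster GU
  updated: d(GU,I)=13/2, d(GU,K)=7, d(GU,V)=31/2
iteration 2: select GU,K (d=7, Q=-34); attach at lengths (6, 1); label the merged cluster GKU
  updated: d(GKU,I)=17/4, d(GKU,V)=23/4
iteration 3: select GKU,I (d=17/4, Q=-12); attach at lengths (4, 1/4); label the merged cluster GIKU
  updated: d(GIKU,V)=7/4
iteration 4: select GIKU,V (d=7/4); attach at lengths (7/8, 7/8); label the merged cluster GIKUV
final tree: ((((G:5/3,U:16/3):6,K:1):4,I:1/4):7/8,V:7/8)
total length: 20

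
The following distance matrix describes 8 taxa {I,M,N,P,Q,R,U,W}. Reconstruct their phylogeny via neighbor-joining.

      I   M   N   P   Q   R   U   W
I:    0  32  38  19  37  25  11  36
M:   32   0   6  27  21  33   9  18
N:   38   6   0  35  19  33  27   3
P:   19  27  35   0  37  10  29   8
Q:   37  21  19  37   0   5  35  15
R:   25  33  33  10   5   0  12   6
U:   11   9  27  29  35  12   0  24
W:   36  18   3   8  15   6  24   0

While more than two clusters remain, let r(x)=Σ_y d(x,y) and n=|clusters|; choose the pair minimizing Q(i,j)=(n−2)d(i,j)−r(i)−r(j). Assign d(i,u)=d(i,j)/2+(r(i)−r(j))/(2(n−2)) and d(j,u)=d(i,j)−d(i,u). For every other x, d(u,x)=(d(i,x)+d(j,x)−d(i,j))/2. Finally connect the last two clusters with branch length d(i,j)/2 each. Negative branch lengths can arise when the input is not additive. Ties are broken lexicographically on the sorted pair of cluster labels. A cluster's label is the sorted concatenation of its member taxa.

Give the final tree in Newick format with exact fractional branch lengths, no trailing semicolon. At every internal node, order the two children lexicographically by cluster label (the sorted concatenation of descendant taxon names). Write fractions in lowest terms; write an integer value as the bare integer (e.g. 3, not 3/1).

iteration 1: select I,U (d=11, Q=-279); attach at lengths (39/4, 5/4); label the merged cluster IU
  updated: d(IU,M)=15, d(IU,N)=27, d(IU,P)=37/2, d(IU,Q)=61/2, d(IU,R)=13, d(IU,W)=49/2
iteration 2: select M,N (d=6, Q=-213); attach at lengths (27/10, 33/10); label the merged cluster MN
  updated: d(IU,MN)=18, d(MN,P)=28, d(MN,Q)=17, d(MN,R)=30, d(MN,W)=15/2
iteration 3: select Q,R (d=5, Q=-297/2); attach at lengths (121/16, -41/16); label the merged cluster QR
  updated: d(IU,QR)=77/4, d(MN,QR)=21, d(P,QR)=21, d(QR,W)=8
iteration 4: select IU,MN (d=18, Q=-403/4); attach at lengths (239/24, 193/24); label the merged cluster IMNU
  updated: d(IMNU,P)=57/4, d(IMNU,QR)=89/8, d(IMNU,W)=7
iteration 5: select IMNU,QR (d=89/8, Q=-201/4); attach at lengths (29/8, 15/2); label the merged cluster IMNQRU
  updated: d(IMNQRU,P)=193/16, d(IMNQRU,W)=31/16
iteration 6: select IMNQRU,P (d=193/16, Q=-22); attach at lengths (3, 145/16); label the merged cluster IMNPQRU
  updated: d(IMNPQRU,W)=-17/16
iteration 7: select IMNPQRU,W (d=-17/16); attach at lengths (-17/32, -17/32); label the merged cluster IMNPQRUW
final tree: (((((I:39/4,U:5/4):239/24,(M:27/10,N:33/10):193/24):29/8,(Q:121/16,R:-41/16):15/2):3,P:145/16):-17/32,W:-17/32)
total length: 497/8

(((((I:39/4,U:5/4):239/24,(M:27/10,N:33/10):193/24):29/8,(Q:121/16,R:-41/16):15/2):3,P:145/16):-17/32,W:-17/32)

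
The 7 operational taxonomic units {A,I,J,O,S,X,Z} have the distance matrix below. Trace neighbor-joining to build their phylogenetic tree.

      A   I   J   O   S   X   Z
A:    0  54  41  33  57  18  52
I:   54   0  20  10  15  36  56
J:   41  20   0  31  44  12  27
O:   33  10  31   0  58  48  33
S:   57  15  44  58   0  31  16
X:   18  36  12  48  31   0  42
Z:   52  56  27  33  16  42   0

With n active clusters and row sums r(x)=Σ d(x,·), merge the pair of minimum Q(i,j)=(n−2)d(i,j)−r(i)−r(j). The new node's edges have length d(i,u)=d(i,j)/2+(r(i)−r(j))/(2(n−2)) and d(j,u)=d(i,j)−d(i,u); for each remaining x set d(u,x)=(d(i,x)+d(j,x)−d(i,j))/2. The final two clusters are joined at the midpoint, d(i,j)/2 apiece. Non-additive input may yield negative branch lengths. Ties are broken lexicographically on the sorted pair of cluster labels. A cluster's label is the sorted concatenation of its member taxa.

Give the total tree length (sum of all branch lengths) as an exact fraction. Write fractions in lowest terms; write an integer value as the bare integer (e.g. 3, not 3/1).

1485/16

iteration 1: select S,Z (d=16, Q=-367); attach at lengths (15/2, 17/2); label the merged cluster SZ
  updated: d(A,SZ)=93/2, d(I,SZ)=55/2, d(J,SZ)=55/2, d(O,SZ)=75/2, d(SZ,X)=57/2
iteration 2: select I,O (d=10, Q=-267); attach at lengths (7/2, 13/2); label the merged cluster IO
  updated: d(A,IO)=77/2, d(IO,J)=41/2, d(IO,SZ)=55/2, d(IO,X)=37
iteration 3: select A,X (d=18, Q=-371/2); attach at lengths (205/12, 11/12); label the merged cluster AX
  updated: d(AX,IO)=115/4, d(AX,J)=35/2, d(AX,SZ)=57/2
iteration 4: select AX,J (d=35/2, Q=-421/4); attach at lengths (177/16, 103/16); label the merged cluster AJX
  updated: d(AJX,IO)=127/8, d(AJX,SZ)=77/4
iteration 5: select AJX,IO (d=127/8, Q=-501/8); attach at lengths (61/16, 193/16); label the merged cluster AIJOX
  updated: d(AIJOX,SZ)=247/16
iteration 6: select AIJOX,SZ (d=247/16); attach at lengths (247/32, 247/32); label the merged cluster AIJOSXZ
final tree: ((((A:205/12,X:11/12):177/16,J:103/16):61/16,(I:7/2,O:13/2):193/16):247/32,(S:15/2,Z:17/2):247/32)
total length: 1485/16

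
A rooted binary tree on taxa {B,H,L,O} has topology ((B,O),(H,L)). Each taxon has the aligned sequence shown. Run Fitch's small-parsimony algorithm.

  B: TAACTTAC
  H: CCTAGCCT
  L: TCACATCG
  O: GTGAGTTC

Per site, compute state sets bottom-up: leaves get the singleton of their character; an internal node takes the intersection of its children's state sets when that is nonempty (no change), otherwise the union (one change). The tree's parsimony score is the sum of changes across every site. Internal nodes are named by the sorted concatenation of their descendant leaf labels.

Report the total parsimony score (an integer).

15

site 0, node BO: B={T} ∪ O={G} → {G,T} (+1)
site 0, node HL: H={C} ∪ L={T} → {C,T} (+1)
site 0, node BHLO: BO={G,T} ∩ HL={C,T} → {T} (+0)
site 1, node BO: B={A} ∪ O={T} → {A,T} (+1)
site 1, node HL: H={C} ∩ L={C} → {C} (+0)
site 1, node BHLO: BO={A,T} ∪ HL={C} → {A,C,T} (+1)
site 2, node BO: B={A} ∪ O={G} → {A,G} (+1)
site 2, node HL: H={T} ∪ L={A} → {A,T} (+1)
site 2, node BHLO: BO={A,G} ∩ HL={A,T} → {A} (+0)
site 3, node BO: B={C} ∪ O={A} → {A,C} (+1)
site 3, node HL: H={A} ∪ L={C} → {A,C} (+1)
site 3, node BHLO: BO={A,C} ∩ HL={A,C} → {A,C} (+0)
site 4, node BO: B={T} ∪ O={G} → {G,T} (+1)
site 4, node HL: H={G} ∪ L={A} → {A,G} (+1)
site 4, node BHLO: BO={G,T} ∩ HL={A,G} → {G} (+0)
site 5, node BO: B={T} ∩ O={T} → {T} (+0)
site 5, node HL: H={C} ∪ L={T} → {C,T} (+1)
site 5, node BHLO: BO={T} ∩ HL={C,T} → {T} (+0)
site 6, node BO: B={A} ∪ O={T} → {A,T} (+1)
site 6, node HL: H={C} ∩ L={C} → {C} (+0)
site 6, node BHLO: BO={A,T} ∪ HL={C} → {A,C,T} (+1)
site 7, node BO: B={C} ∩ O={C} → {C} (+0)
site 7, node HL: H={T} ∪ L={G} → {G,T} (+1)
site 7, node BHLO: BO={C} ∪ HL={G,T} → {C,G,T} (+1)
per-site changes: [2, 2, 2, 2, 2, 1, 2, 2]; total = 15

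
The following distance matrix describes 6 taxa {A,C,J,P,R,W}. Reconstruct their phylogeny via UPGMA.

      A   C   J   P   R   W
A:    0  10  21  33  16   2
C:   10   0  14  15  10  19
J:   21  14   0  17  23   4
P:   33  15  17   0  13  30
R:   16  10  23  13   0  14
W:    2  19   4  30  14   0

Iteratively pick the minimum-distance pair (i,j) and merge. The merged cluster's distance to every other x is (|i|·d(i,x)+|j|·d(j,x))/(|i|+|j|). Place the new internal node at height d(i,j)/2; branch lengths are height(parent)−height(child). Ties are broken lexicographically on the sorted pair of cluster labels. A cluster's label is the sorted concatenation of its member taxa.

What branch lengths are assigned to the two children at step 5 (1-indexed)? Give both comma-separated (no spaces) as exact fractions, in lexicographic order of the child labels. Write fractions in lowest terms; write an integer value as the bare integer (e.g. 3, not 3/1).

127/36,25/9

step 1: merge (A,W) at d=2; branch lengths A→1, W→1; new cluster AW
  updated: d(AW,C)=29/2, d(AW,J)=25/2, d(AW,P)=63/2, d(AW,R)=15
step 2: merge (C,R) at d=10; branch lengths C→5, R→5; new cluster CR
  updated: d(AW,CR)=59/4, d(CR,J)=37/2, d(CR,P)=14
step 3: merge (AW,J) at d=25/2; branch lengths AW→21/4, J→25/4; new cluster AJW
  updated: d(AJW,CR)=16, d(AJW,P)=80/3
step 4: merge (CR,P) at d=14; branch lengths CR→2, P→7; new cluster CPR
  updated: d(AJW,CPR)=176/9
step 5: merge (AJW,CPR) at d=176/9; branch lengths AJW→127/36, CPR→25/9; new cluster ACJPRW
final tree: (((A:1,W:1):21/4,J:25/4):127/36,((C:5,R:5):2,P:7):25/9)
total length: 1397/36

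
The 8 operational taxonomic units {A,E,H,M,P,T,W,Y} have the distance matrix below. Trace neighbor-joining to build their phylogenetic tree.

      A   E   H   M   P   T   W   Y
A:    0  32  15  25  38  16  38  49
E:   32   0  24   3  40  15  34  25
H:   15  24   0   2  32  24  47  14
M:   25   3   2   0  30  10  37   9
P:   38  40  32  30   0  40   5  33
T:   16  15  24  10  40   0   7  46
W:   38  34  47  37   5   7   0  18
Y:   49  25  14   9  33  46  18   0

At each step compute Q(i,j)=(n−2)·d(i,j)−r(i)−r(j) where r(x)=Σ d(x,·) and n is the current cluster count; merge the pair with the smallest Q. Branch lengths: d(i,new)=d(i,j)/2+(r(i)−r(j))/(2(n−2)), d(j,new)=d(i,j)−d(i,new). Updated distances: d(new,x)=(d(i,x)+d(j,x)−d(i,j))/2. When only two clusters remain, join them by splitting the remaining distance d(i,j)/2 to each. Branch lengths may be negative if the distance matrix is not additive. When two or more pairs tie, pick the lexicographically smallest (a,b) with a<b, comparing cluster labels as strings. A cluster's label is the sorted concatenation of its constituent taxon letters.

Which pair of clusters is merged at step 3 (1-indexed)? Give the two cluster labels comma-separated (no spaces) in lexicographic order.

iteration 1: select P,W (d=5, Q=-374); attach at lengths (31/6, -1/6); label the merged cluster PW
  updated: d(A,PW)=71/2, d(E,PW)=69/2, d(H,PW)=37, d(M,PW)=31, d(PW,T)=21, d(PW,Y)=23
iteration 2: select PW,Y (d=23, Q=-233); attach at lengths (131/10, 99/10); label the merged cluster PWY
  updated: d(A,PWY)=123/4, d(E,PWY)=73/4, d(H,PWY)=14, d(M,PWY)=17/2, d(PWY,T)=22
iteration 3: select A,T (d=16, Q=-567/4); attach at lengths (383/32, 129/32); label the merged cluster AT
  updated: d(AT,E)=31/2, d(AT,H)=23/2, d(AT,M)=19/2, d(AT,PWY)=147/8
iteration 4: select E,M (d=3, Q=-299/4); attach at lengths (187/24, -115/24); label the merged cluster EM
  updated: d(AT,EM)=11, d(EM,H)=23/2, d(EM,PWY)=95/8
iteration 5: select AT,H (d=23/2, Q=-439/8); attach at lengths (215/32, 153/32); label the merged cluster AHT
  updated: d(AHT,EM)=11/2, d(AHT,PWY)=167/16
iteration 6: select AHT,EM (d=11/2, Q=-445/16); attach at lengths (65/32, 111/32); label the merged cluster AEHMT
  updated: d(AEHMT,PWY)=269/32
iteration 7: select AEHMT,PWY (d=269/32); attach at lengths (269/64, 269/64); label the merged cluster AEHMPTWY
final tree: ((((A:383/32,T:129/32):215/32,H:153/32):65/32,(E:187/24,M:-115/24):111/32):269/64,((P:31/6,W:-1/6):131/10,Y:99/10):269/64)
total length: 2317/32

A,T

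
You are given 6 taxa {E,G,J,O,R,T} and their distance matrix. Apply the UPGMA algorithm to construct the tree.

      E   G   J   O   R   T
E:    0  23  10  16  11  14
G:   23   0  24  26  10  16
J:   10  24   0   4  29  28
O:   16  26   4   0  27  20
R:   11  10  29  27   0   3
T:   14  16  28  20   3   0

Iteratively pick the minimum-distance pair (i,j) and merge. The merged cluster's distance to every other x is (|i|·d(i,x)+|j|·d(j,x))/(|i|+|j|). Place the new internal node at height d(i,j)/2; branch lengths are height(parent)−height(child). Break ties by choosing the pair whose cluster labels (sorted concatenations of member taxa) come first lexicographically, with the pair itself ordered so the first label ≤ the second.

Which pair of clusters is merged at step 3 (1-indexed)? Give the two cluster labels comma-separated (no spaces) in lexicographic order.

E,RT

step 1: merge (R,T) at d=3; branch lengths R→3/2, T→3/2; new cluster RT
  updated: d(E,RT)=25/2, d(G,RT)=13, d(J,RT)=57/2, d(O,RT)=47/2
step 2: merge (J,O) at d=4; branch lengths J→2, O→2; new cluster JO
  updated: d(E,JO)=13, d(G,JO)=25, d(JO,RT)=26
step 3: merge (E,RT) at d=25/2; branch lengths E→25/4, RT→19/4; new cluster ERT
  updated: d(ERT,G)=49/3, d(ERT,JO)=65/3
step 4: merge (ERT,G) at d=49/3; branch lengths ERT→23/12, G→49/6; new cluster EGRT
  updated: d(EGRT,JO)=45/2
step 5: merge (EGRT,JO) at d=45/2; branch lengths EGRT→37/12, JO→37/4; new cluster EGJORT
final tree: (((E:25/4,(R:3/2,T:3/2):19/4):23/12,G:49/6):37/12,(J:2,O:2):37/4)
total length: 485/12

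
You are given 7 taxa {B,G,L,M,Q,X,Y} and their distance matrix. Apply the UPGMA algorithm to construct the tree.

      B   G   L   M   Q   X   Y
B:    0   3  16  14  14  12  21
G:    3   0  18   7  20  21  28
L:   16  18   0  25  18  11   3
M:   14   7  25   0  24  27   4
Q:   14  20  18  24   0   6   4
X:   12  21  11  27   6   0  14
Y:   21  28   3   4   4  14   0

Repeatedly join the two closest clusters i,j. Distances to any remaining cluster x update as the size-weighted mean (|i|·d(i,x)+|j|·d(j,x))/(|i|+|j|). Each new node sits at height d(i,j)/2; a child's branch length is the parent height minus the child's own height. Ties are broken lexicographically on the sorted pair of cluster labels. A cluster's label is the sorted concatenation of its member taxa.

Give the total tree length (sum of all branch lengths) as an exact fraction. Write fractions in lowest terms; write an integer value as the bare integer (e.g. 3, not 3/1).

step 1: merge (B,G) at d=3; branch lengths B→3/2, G→3/2; new cluster BG
  updated: d(BG,L)=17, d(BG,M)=21/2, d(BG,Q)=17, d(BG,X)=33/2, d(BG,Y)=49/2
step 2: merge (L,Y) at d=3; branch lengths L→3/2, Y→3/2; new cluster LY
  updated: d(BG,LY)=83/4, d(LY,M)=29/2, d(LY,Q)=11, d(LY,X)=25/2
step 3: merge (Q,X) at d=6; branch lengths Q→3, X→3; new cluster QX
  updated: d(BG,QX)=67/4, d(LY,QX)=47/4, d(M,QX)=51/2
step 4: merge (BG,M) at d=21/2; branch lengths BG→15/4, M→21/4; new cluster BGM
  updated: d(BGM,LY)=56/3, d(BGM,QX)=59/3
step 5: merge (LY,QX) at d=47/4; branch lengths LY→35/8, QX→23/8; new cluster LQXY
  updated: d(BGM,LQXY)=115/6
step 6: merge (BGM,LQXY) at d=115/6; branch lengths BGM→13/3, LQXY→89/24; new cluster BGLMQXY
final tree: (((B:3/2,G:3/2):15/4,M:21/4):13/3,((L:3/2,Y:3/2):35/8,(Q:3,X:3):23/8):89/24)
total length: 871/24

871/24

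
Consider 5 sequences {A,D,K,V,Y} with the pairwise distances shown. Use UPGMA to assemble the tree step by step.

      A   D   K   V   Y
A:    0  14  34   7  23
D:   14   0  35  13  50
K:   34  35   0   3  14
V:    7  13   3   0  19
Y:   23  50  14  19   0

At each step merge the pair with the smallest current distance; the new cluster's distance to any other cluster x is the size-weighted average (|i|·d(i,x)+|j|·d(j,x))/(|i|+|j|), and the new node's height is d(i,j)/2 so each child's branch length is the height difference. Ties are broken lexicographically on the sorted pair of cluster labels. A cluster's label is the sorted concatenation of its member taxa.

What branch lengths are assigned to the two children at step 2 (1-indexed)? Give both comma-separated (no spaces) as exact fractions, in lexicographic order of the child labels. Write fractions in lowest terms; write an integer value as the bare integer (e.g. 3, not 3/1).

iteration 1: select K,V (d=3); attach at lengths (3/2, 3/2); label the merged cluster KV
  updated: d(A,KV)=41/2, d(D,KV)=24, d(KV,Y)=33/2
iteration 2: select A,D (d=14); attach at lengths (7, 7); label the merged cluster AD
  updated: d(AD,KV)=89/4, d(AD,Y)=73/2
iteration 3: select KV,Y (d=33/2); attach at lengths (27/4, 33/4); label the merged cluster KVY
  updated: d(AD,KVY)=27
iteration 4: select AD,KVY (d=27); attach at lengths (13/2, 21/4); label the merged cluster ADKVY
final tree: ((A:7,D:7):13/2,((K:3/2,V:3/2):27/4,Y:33/4):21/4)
total length: 175/4

7,7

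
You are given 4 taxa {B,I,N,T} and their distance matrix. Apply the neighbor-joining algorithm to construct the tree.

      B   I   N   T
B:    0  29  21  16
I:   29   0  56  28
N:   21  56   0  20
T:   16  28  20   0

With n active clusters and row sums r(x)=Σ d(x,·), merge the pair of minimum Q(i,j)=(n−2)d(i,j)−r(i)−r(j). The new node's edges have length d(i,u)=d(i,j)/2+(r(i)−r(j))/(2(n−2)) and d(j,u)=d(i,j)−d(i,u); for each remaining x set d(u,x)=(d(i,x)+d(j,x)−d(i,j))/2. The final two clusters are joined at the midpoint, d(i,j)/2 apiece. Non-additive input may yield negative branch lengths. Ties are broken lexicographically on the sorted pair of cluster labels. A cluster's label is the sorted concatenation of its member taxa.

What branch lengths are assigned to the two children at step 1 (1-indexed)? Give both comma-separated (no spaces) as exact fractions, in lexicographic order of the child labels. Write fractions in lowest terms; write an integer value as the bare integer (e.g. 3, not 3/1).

11/4,105/4

step 1: merge (B,I) at d=29, Q=-121; branch lengths B→11/4, I→105/4; new cluster BI
  updated: d(BI,N)=24, d(BI,T)=15/2
step 2: merge (BI,N) at d=24, Q=-103/2; branch lengths BI→23/4, N→73/4; new cluster BIN
  updated: d(BIN,T)=7/4
step 3: merge (BIN,T) at d=7/4; branch lengths BIN→7/8, T→7/8; new cluster BINT
final tree: (((B:11/4,I:105/4):23/4,N:73/4):7/8,T:7/8)
total length: 219/4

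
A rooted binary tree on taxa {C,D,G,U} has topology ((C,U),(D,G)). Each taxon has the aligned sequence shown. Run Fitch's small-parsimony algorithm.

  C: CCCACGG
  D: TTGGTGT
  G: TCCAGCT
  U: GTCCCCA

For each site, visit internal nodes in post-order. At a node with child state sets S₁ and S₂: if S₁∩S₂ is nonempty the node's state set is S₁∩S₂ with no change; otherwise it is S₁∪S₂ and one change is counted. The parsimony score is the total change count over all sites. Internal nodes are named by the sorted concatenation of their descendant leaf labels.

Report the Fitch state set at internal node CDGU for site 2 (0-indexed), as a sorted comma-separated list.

C

[col 0] CU: children C:{C}, U:{G} ∪→ {C,G}; cost 1
[col 0] DG: children D:{T}, G:{T} ∩→ {T}; cost 0
[col 0] CDGU: children CU:{C,G}, DG:{T} ∪→ {C,G,T}; cost 1
[col 1] CU: children C:{C}, U:{T} ∪→ {C,T}; cost 1
[col 1] DG: children D:{T}, G:{C} ∪→ {C,T}; cost 1
[col 1] CDGU: children CU:{C,T}, DG:{C,T} ∩→ {C,T}; cost 0
[col 2] CU: children C:{C}, U:{C} ∩→ {C}; cost 0
[col 2] DG: children D:{G}, G:{C} ∪→ {C,G}; cost 1
[col 2] CDGU: children CU:{C}, DG:{C,G} ∩→ {C}; cost 0
[col 3] CU: children C:{A}, U:{C} ∪→ {A,C}; cost 1
[col 3] DG: children D:{G}, G:{A} ∪→ {A,G}; cost 1
[col 3] CDGU: children CU:{A,C}, DG:{A,G} ∩→ {A}; cost 0
[col 4] CU: children C:{C}, U:{C} ∩→ {C}; cost 0
[col 4] DG: children D:{T}, G:{G} ∪→ {G,T}; cost 1
[col 4] CDGU: children CU:{C}, DG:{G,T} ∪→ {C,G,T}; cost 1
[col 5] CU: children C:{G}, U:{C} ∪→ {C,G}; cost 1
[col 5] DG: children D:{G}, G:{C} ∪→ {C,G}; cost 1
[col 5] CDGU: children CU:{C,G}, DG:{C,G} ∩→ {C,G}; cost 0
[col 6] CU: children C:{G}, U:{A} ∪→ {A,G}; cost 1
[col 6] DG: children D:{T}, G:{T} ∩→ {T}; cost 0
[col 6] CDGU: children CU:{A,G}, DG:{T} ∪→ {A,G,T}; cost 1
per-site changes: [2, 2, 1, 2, 2, 2, 2]; total = 13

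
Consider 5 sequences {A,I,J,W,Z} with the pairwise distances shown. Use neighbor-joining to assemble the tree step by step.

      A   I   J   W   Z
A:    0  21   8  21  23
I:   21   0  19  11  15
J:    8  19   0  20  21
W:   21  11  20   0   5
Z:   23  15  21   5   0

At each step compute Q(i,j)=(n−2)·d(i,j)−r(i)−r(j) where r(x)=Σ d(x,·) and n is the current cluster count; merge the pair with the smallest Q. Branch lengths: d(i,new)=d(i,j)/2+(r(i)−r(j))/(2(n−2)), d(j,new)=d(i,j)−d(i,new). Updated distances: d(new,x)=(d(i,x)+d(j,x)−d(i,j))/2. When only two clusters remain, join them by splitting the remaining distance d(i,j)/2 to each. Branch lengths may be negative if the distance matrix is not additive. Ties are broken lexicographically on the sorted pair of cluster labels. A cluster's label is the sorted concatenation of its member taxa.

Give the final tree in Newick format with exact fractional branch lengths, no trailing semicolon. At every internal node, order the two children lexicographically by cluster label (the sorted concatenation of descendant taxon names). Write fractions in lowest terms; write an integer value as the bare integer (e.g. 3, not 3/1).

iteration 1: select A,J (d=8, Q=-117); attach at lengths (29/6, 19/6); label the merged cluster AJ
  updated: d(AJ,I)=16, d(AJ,W)=33/2, d(AJ,Z)=18
iteration 2: select AJ,I (d=16, Q=-121/2); attach at lengths (81/8, 47/8); label the merged cluster AIJ
  updated: d(AIJ,W)=23/4, d(AIJ,Z)=17/2
iteration 3: select AIJ,W (d=23/4, Q=-77/4); attach at lengths (37/8, 9/8); label the merged cluster AIJW
  updated: d(AIJW,Z)=31/8
iteration 4: select AIJW,Z (d=31/8); attach at lengths (31/16, 31/16); label the merged cluster AIJWZ
final tree: ((((A:29/6,J:19/6):81/8,I:47/8):37/8,W:9/8):31/16,Z:31/16)
total length: 269/8

((((A:29/6,J:19/6):81/8,I:47/8):37/8,W:9/8):31/16,Z:31/16)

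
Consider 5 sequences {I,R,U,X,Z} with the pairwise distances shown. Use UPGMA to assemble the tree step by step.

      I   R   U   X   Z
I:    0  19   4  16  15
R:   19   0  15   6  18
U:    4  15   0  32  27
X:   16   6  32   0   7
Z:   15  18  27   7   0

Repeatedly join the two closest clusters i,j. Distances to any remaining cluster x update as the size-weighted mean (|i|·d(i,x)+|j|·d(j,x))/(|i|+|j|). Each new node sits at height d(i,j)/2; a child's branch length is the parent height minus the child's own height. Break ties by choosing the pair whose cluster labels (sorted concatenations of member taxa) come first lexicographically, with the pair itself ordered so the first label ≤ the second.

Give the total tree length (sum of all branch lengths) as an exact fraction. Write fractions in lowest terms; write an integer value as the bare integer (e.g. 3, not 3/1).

383/12

step 1: merge (I,U) at d=4; branch lengths I→2, U→2; new cluster IU
  updated: d(IU,R)=17, d(IU,X)=24, d(IU,Z)=21
step 2: merge (R,X) at d=6; branch lengths R→3, X→3; new cluster RX
  updated: d(IU,RX)=41/2, d(RX,Z)=25/2
step 3: merge (RX,Z) at d=25/2; branch lengths RX→13/4, Z→25/4; new cluster RXZ
  updated: d(IU,RXZ)=62/3
step 4: merge (IU,RXZ) at d=62/3; branch lengths IU→25/3, RXZ→49/12; new cluster IRUXZ
final tree: ((I:2,U:2):25/3,((R:3,X:3):13/4,Z:25/4):49/12)
total length: 383/12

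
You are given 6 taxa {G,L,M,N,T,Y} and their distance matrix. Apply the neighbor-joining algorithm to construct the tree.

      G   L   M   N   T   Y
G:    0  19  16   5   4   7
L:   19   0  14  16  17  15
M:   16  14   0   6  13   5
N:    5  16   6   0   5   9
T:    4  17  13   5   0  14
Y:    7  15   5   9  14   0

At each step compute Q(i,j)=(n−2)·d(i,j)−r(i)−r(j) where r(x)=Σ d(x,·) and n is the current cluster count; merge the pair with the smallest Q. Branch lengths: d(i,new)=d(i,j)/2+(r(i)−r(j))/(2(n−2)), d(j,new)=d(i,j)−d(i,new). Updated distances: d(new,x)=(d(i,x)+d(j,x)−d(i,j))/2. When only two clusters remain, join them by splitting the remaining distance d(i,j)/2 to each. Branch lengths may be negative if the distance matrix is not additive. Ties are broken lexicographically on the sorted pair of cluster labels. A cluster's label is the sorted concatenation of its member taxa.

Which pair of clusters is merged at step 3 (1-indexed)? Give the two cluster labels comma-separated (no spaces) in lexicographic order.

GNT,L

step 1: merge (G,T) at d=4, Q=-88; branch lengths G→7/4, T→9/4; new cluster GT
  updated: d(GT,L)=16, d(GT,M)=25/2, d(GT,N)=3, d(GT,Y)=17/2
step 2: merge (GT,N) at d=3, Q=-65; branch lengths GT→5/2, N→1/2; new cluster GNT
  updated: d(GNT,L)=29/2, d(GNT,M)=31/4, d(GNT,Y)=29/4
step 3: merge (GNT,L) at d=29/2, Q=-44; branch lengths GNT→15/4, L→43/4; new cluster GLNT
  updated: d(GLNT,M)=29/8, d(GLNT,Y)=31/8
step 4: merge (GLNT,M) at d=29/8, Q=-25/2; branch lengths GLNT→5/4, M→19/8; new cluster GLMNT
  updated: d(GLMNT,Y)=21/8
step 5: merge (GLMNT,Y) at d=21/8; branch lengths GLMNT→21/16, Y→21/16; new cluster GLMNTY
final tree: (((((G:7/4,T:9/4):5/2,N:1/2):15/4,L:43/4):5/4,M:19/8):21/16,Y:21/16)
total length: 111/4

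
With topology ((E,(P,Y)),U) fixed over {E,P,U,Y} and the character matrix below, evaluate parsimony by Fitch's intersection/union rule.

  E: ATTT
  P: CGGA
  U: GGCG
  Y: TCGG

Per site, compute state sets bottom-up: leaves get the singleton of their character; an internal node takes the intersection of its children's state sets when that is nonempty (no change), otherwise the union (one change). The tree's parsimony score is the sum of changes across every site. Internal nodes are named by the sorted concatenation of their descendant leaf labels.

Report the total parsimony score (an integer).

[col 0] PY: children P:{C}, Y:{T} ∪→ {C,T}; cost 1
[col 0] EPY: children E:{A}, PY:{C,T} ∪→ {A,C,T}; cost 1
[col 0] EPUY: children EPY:{A,C,T}, U:{G} ∪→ {A,C,G,T}; cost 1
[col 1] PY: children P:{G}, Y:{C} ∪→ {C,G}; cost 1
[col 1] EPY: children E:{T}, PY:{C,G} ∪→ {C,G,T}; cost 1
[col 1] EPUY: children EPY:{C,G,T}, U:{G} ∩→ {G}; cost 0
[col 2] PY: children P:{G}, Y:{G} ∩→ {G}; cost 0
[col 2] EPY: children E:{T}, PY:{G} ∪→ {G,T}; cost 1
[col 2] EPUY: children EPY:{G,T}, U:{C} ∪→ {C,G,T}; cost 1
[col 3] PY: children P:{A}, Y:{G} ∪→ {A,G}; cost 1
[col 3] EPY: children E:{T}, PY:{A,G} ∪→ {A,G,T}; cost 1
[col 3] EPUY: children EPY:{A,G,T}, U:{G} ∩→ {G}; cost 0
per-site changes: [3, 2, 2, 2]; total = 9

9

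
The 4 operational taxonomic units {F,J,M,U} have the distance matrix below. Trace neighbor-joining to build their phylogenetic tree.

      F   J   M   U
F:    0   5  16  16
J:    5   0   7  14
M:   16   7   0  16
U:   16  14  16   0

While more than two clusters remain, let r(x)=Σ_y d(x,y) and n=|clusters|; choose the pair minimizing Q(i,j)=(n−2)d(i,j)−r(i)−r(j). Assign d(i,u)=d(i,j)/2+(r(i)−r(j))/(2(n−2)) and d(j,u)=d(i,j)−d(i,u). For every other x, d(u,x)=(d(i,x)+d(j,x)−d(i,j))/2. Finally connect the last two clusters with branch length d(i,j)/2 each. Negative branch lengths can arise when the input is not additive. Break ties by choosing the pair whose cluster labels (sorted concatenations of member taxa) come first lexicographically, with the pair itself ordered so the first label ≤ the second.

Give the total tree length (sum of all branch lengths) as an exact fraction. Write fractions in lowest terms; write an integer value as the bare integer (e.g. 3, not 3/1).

95/4

iteration 1: select F,J (d=5, Q=-53); attach at lengths (21/4, -1/4); label the merged cluster FJ
  updated: d(FJ,M)=9, d(FJ,U)=25/2
iteration 2: select FJ,M (d=9, Q=-75/2); attach at lengths (11/4, 25/4); label the merged cluster FJM
  updated: d(FJM,U)=39/4
iteration 3: select FJM,U (d=39/4); attach at lengths (39/8, 39/8); label the merged cluster FJMU
final tree: (((F:21/4,J:-1/4):11/4,M:25/4):39/8,U:39/8)
total length: 95/4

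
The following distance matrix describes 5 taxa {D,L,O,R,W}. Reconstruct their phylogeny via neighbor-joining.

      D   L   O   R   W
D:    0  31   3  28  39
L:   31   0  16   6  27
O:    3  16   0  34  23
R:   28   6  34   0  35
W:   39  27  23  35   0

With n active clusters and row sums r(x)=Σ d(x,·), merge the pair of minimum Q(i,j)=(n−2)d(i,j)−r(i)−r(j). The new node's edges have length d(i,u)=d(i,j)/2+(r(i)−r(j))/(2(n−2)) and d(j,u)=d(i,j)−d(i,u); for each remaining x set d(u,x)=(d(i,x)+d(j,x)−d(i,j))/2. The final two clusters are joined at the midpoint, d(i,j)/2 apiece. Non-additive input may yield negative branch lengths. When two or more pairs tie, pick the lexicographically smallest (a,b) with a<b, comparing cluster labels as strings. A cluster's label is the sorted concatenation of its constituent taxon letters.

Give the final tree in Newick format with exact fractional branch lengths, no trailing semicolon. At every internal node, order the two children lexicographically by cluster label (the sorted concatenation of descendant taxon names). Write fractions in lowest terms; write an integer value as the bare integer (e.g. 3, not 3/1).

((((D:17/3,O:-8/3):97/8,W:139/8):85/8,L:-7/8):55/16,R:55/16)

1. join D+O (d=3, Q=-168) ⇒ DO; edges |D|=17/3, |O|=-8/3
  updated: d(DO,L)=22, d(DO,R)=59/2, d(DO,W)=59/2
2. join DO+W (d=59/2, Q=-227/2) ⇒ DOW; edges |DO|=97/8, |W|=139/8
  updated: d(DOW,L)=39/4, d(DOW,R)=35/2
3. join DOW+L (d=39/4, Q=-133/4) ⇒ DLOW; edges |DOW|=85/8, |L|=-7/8
  updated: d(DLOW,R)=55/8
4. join DLOW+R (d=55/8) ⇒ DLORW; edges |DLOW|=55/16, |R|=55/16
final tree: ((((D:17/3,O:-8/3):97/8,W:139/8):85/8,L:-7/8):55/16,R:55/16)
total length: 393/8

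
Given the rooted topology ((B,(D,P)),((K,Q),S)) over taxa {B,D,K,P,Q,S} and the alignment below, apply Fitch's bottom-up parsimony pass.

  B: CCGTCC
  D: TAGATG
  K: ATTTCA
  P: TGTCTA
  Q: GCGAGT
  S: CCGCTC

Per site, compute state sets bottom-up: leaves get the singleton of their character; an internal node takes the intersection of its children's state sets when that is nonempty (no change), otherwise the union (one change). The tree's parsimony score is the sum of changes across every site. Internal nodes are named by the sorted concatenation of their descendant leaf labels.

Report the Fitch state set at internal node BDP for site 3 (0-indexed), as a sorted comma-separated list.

A,C,T

[col 0] DP: children D:{T}, P:{T} ∩→ {T}; cost 0
[col 0] BDP: children B:{C}, DP:{T} ∪→ {C,T}; cost 1
[col 0] KQ: children K:{A}, Q:{G} ∪→ {A,G}; cost 1
[col 0] KQS: children KQ:{A,G}, S:{C} ∪→ {A,C,G}; cost 1
[col 0] BDKPQS: children BDP:{C,T}, KQS:{A,C,G} ∩→ {C}; cost 0
[col 1] DP: children D:{A}, P:{G} ∪→ {A,G}; cost 1
[col 1] BDP: children B:{C}, DP:{A,G} ∪→ {A,C,G}; cost 1
[col 1] KQ: children K:{T}, Q:{C} ∪→ {C,T}; cost 1
[col 1] KQS: children KQ:{C,T}, S:{C} ∩→ {C}; cost 0
[col 1] BDKPQS: children BDP:{A,C,G}, KQS:{C} ∩→ {C}; cost 0
[col 2] DP: children D:{G}, P:{T} ∪→ {G,T}; cost 1
[col 2] BDP: children B:{G}, DP:{G,T} ∩→ {G}; cost 0
[col 2] KQ: children K:{T}, Q:{G} ∪→ {G,T}; cost 1
[col 2] KQS: children KQ:{G,T}, S:{G} ∩→ {G}; cost 0
[col 2] BDKPQS: children BDP:{G}, KQS:{G} ∩→ {G}; cost 0
[col 3] DP: children D:{A}, P:{C} ∪→ {A,C}; cost 1
[col 3] BDP: children B:{T}, DP:{A,C} ∪→ {A,C,T}; cost 1
[col 3] KQ: children K:{T}, Q:{A} ∪→ {A,T}; cost 1
[col 3] KQS: children KQ:{A,T}, S:{C} ∪→ {A,C,T}; cost 1
[col 3] BDKPQS: children BDP:{A,C,T}, KQS:{A,C,T} ∩→ {A,C,T}; cost 0
[col 4] DP: children D:{T}, P:{T} ∩→ {T}; cost 0
[col 4] BDP: children B:{C}, DP:{T} ∪→ {C,T}; cost 1
[col 4] KQ: children K:{C}, Q:{G} ∪→ {C,G}; cost 1
[col 4] KQS: children KQ:{C,G}, S:{T} ∪→ {C,G,T}; cost 1
[col 4] BDKPQS: children BDP:{C,T}, KQS:{C,G,T} ∩→ {C,T}; cost 0
[col 5] DP: children D:{G}, P:{A} ∪→ {A,G}; cost 1
[col 5] BDP: children B:{C}, DP:{A,G} ∪→ {A,C,G}; cost 1
[col 5] KQ: children K:{A}, Q:{T} ∪→ {A,T}; cost 1
[col 5] KQS: children KQ:{A,T}, S:{C} ∪→ {A,C,T}; cost 1
[col 5] BDKPQS: children BDP:{A,C,G}, KQS:{A,C,T} ∩→ {A,C}; cost 0
per-site changes: [3, 3, 2, 4, 3, 4]; total = 19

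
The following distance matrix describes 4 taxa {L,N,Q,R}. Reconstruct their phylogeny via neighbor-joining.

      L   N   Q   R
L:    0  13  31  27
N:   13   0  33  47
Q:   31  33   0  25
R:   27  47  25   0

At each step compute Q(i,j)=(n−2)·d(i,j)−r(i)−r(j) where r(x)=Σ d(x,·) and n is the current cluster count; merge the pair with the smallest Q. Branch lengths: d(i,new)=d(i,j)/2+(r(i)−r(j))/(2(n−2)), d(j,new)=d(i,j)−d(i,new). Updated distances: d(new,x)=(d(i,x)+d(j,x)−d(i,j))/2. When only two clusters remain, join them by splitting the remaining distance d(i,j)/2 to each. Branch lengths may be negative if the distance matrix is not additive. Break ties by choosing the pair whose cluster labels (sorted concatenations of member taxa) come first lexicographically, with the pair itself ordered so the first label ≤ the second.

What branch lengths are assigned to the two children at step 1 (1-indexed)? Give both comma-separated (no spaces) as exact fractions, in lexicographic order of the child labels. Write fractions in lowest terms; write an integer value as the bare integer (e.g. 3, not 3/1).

1,12

step 1: merge (L,N) at d=13, Q=-138; branch lengths L→1, N→12; new cluster LN
  updated: d(LN,Q)=51/2, d(LN,R)=61/2
step 2: merge (LN,Q) at d=51/2, Q=-81; branch lengths LN→31/2, Q→10; new cluster LNQ
  updated: d(LNQ,R)=15
step 3: merge (LNQ,R) at d=15; branch lengths LNQ→15/2, R→15/2; new cluster LNQR
final tree: (((L:1,N:12):31/2,Q:10):15/2,R:15/2)
total length: 107/2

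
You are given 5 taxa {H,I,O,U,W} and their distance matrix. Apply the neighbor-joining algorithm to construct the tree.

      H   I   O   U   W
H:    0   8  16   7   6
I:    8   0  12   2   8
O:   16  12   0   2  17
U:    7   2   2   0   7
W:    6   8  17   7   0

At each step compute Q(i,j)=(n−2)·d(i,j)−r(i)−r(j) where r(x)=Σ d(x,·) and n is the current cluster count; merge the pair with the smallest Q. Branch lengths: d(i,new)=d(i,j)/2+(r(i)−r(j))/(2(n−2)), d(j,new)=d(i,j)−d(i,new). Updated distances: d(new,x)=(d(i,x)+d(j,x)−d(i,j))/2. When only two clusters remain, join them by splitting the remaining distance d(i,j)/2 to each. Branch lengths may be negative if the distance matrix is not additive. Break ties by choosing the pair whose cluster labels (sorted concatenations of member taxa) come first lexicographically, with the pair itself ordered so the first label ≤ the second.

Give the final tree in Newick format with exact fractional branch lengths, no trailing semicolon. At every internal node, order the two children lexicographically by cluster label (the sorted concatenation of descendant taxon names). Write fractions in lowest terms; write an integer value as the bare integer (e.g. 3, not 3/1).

step 1: merge (O,U) at d=2, Q=-59; branch lengths O→35/6, U→-23/6; new cluster OU
  updated: d(H,OU)=21/2, d(I,OU)=6, d(OU,W)=11
step 2: merge (H,W) at d=6, Q=-75/2; branch lengths H→23/8, W→25/8; new cluster HW
  updated: d(HW,I)=5, d(HW,OU)=31/4
step 3: merge (HW,I) at d=5, Q=-75/4; branch lengths HW→27/8, I→13/8; new cluster HIW
  updated: d(HIW,OU)=35/8
step 4: merge (HIW,OU) at d=35/8; branch lengths HIW→35/16, OU→35/16; new cluster HIOUW
final tree: (((H:23/8,W:25/8):27/8,I:13/8):35/16,(O:35/6,U:-23/6):35/16)
total length: 139/8

(((H:23/8,W:25/8):27/8,I:13/8):35/16,(O:35/6,U:-23/6):35/16)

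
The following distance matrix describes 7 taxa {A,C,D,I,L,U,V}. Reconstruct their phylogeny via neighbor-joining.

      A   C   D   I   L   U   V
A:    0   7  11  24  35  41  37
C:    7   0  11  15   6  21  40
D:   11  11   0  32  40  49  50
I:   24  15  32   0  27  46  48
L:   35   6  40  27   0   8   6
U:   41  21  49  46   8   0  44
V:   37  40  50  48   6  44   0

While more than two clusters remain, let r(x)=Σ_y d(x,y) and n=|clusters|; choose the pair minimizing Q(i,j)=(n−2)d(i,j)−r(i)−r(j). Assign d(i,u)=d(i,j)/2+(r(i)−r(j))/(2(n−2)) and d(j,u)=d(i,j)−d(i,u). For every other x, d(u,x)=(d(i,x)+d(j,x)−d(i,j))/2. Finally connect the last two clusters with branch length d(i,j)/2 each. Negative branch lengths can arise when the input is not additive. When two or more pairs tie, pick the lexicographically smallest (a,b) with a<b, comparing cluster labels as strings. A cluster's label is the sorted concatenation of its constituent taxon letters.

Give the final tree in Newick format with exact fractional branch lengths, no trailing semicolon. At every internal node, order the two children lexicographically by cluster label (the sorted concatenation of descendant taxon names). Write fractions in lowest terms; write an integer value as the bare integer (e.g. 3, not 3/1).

((((A:25/12,D:107/12):29/4,I:61/4):17/8,C:-33/8):105/16,((L:-73/10,V:133/10):129/16,U:239/16):105/16)

step 1: merge (L,V) at d=6, Q=-317; branch lengths L→-73/10, V→133/10; new cluster LV
  updated: d(A,LV)=33, d(C,LV)=20, d(D,LV)=42, d(I,LV)=69/2, d(LV,U)=23
step 2: merge (LV,U) at d=23, Q=-481/2; branch lengths LV→129/16, U→239/16; new cluster LUV
  updated: d(A,LUV)=51/2, d(C,LUV)=9, d(D,LUV)=34, d(I,LUV)=115/4
step 3: merge (A,D) at d=11, Q=-245/2; branch lengths A→25/12, D→107/12; new cluster AD
  updated: d(AD,C)=7/2, d(AD,I)=45/2, d(AD,LUV)=97/4
step 4: merge (AD,I) at d=45/2, Q=-143/2; branch lengths AD→29/4, I→61/4; new cluster ADI
  updated: d(ADI,C)=-2, d(ADI,LUV)=61/4
step 5: merge (ADI,C) at d=-2, Q=-89/4; branch lengths ADI→17/8, C→-33/8; new cluster ACDI
  updated: d(ACDI,LUV)=105/8
step 6: merge (ACDI,LUV) at d=105/8; branch lengths ACDI→105/16, LUV→105/16; new cluster ACDILUV
final tree: ((((A:25/12,D:107/12):29/4,I:61/4):17/8,C:-33/8):105/16,((L:-73/10,V:133/10):129/16,U:239/16):105/16)
total length: 589/8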